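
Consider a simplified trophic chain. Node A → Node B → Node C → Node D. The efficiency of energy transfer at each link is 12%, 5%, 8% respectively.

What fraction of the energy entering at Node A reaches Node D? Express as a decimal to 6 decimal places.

Product of link efficiencies: 0.12 × 0.05 × 0.08 = 0.00048

0.000480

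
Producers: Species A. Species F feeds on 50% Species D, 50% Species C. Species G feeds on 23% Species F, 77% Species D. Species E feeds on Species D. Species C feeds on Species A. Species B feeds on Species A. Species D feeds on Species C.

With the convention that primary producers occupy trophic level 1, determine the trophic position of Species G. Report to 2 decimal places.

Species B: 1 + 1 = 2
Species C: 1 + 1 = 2
Species D: 1 + 2 = 3
Species E: 1 + 3 = 4
Species F: 1 + (0.5×3 + 0.5×2) = 3.5
Species G: 1 + (0.23×3.5 + 0.77×3) = 4.115

4.12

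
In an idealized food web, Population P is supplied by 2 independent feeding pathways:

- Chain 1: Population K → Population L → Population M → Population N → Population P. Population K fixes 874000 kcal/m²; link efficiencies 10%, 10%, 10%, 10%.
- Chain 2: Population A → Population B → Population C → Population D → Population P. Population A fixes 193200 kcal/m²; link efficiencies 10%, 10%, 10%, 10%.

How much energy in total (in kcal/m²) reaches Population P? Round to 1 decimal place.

106.7 kcal/m²

Chain 1: 874000 × 0.1 × 0.1 × 0.1 × 0.1 = 87.4 kcal/m²
Chain 2: 193200 × 0.1 × 0.1 × 0.1 × 0.1 = 19.32 kcal/m²
Total at Population P: 87.4 + 19.32 = 106.72 kcal/m²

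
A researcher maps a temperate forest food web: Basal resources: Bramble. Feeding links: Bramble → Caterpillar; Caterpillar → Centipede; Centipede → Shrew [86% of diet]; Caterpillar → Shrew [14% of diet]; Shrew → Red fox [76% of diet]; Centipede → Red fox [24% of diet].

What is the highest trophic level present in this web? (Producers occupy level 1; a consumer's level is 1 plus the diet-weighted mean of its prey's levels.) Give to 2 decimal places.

4.65

Caterpillar: 1 + 1 = 2
Centipede: 1 + 2 = 3
Shrew: 1 + (0.86×3 + 0.14×2) = 3.86
Red fox: 1 + (0.76×3.86 + 0.24×3) = 4.6536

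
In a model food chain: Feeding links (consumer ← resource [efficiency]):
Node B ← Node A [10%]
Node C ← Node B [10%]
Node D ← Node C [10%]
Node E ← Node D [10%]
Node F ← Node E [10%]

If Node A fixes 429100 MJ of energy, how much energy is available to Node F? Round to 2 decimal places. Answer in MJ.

4.29 MJ

Node B: 429100 × 0.1 = 42910 MJ
Node C: 42910 × 0.1 = 4291 MJ
Node D: 4291 × 0.1 = 429.1 MJ
Node E: 429.1 × 0.1 = 42.91 MJ
Node F: 42.91 × 0.1 = 4.291 MJ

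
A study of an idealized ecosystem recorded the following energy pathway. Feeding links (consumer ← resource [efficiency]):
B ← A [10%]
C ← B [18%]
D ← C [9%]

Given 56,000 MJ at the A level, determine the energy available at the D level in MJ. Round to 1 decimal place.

90.7 MJ

B: 56000 × 0.1 = 5600 MJ
C: 5600 × 0.18 = 1008 MJ
D: 1008 × 0.09 = 90.72 MJ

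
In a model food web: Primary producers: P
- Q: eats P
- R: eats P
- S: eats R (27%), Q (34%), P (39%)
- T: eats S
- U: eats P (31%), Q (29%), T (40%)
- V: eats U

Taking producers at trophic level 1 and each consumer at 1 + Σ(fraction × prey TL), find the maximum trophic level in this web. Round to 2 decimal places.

4.33

Q: 1 + 1 = 2
R: 1 + 1 = 2
S: 1 + (0.27×2 + 0.34×2 + 0.39×1) = 2.61
T: 1 + 2.61 = 3.61
U: 1 + (0.31×1 + 0.29×2 + 0.4×3.61) = 3.334
V: 1 + 3.334 = 4.334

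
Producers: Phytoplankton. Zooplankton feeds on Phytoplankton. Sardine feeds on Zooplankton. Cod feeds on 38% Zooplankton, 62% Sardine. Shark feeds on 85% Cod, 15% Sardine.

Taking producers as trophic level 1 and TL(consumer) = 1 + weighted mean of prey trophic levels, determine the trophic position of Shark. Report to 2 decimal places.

4.53

Zooplankton: 1 + 1 = 2
Sardine: 1 + 2 = 3
Cod: 1 + (0.38×2 + 0.62×3) = 3.62
Shark: 1 + (0.85×3.62 + 0.15×3) = 4.527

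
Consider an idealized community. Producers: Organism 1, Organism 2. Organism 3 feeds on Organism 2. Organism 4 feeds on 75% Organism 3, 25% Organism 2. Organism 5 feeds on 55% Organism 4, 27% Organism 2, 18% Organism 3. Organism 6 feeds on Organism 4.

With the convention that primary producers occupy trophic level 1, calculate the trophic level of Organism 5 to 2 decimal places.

3.14

Organism 3: 1 + 1 = 2
Organism 4: 1 + (0.75×2 + 0.25×1) = 2.75
Organism 5: 1 + (0.55×2.75 + 0.27×1 + 0.18×2) = 3.1425
Organism 6: 1 + 2.75 = 3.75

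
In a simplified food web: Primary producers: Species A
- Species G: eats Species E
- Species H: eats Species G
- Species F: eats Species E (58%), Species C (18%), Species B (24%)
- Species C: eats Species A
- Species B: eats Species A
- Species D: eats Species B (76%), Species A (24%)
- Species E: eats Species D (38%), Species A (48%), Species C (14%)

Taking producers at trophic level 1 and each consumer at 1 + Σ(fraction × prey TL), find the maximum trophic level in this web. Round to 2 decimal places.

Species B: 1 + 1 = 2
Species C: 1 + 1 = 2
Species D: 1 + (0.76×2 + 0.24×1) = 2.76
Species E: 1 + (0.38×2.76 + 0.48×1 + 0.14×2) = 2.8088
Species F: 1 + (0.58×2.8088 + 0.18×2 + 0.24×2) = 3.469104
Species G: 1 + 2.8088 = 3.8088
Species H: 1 + 3.8088 = 4.8088

4.81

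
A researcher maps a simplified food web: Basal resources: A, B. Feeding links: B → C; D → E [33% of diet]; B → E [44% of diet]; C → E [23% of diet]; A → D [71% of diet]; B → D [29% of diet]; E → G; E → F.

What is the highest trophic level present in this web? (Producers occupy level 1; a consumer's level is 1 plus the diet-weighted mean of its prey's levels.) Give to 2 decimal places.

3.56

C: 1 + 1 = 2
D: 1 + (0.29×1 + 0.71×1) = 2
E: 1 + (0.33×2 + 0.44×1 + 0.23×2) = 2.56
F: 1 + 2.56 = 3.56
G: 1 + 2.56 = 3.56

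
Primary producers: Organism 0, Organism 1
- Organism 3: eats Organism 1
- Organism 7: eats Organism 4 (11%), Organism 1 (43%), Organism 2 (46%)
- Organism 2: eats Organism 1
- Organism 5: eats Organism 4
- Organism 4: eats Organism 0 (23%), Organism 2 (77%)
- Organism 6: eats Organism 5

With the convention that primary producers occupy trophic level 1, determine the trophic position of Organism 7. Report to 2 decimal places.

2.65

Organism 2: 1 + 1 = 2
Organism 3: 1 + 1 = 2
Organism 4: 1 + (0.23×1 + 0.77×2) = 2.77
Organism 5: 1 + 2.77 = 3.77
Organism 6: 1 + 3.77 = 4.77
Organism 7: 1 + (0.11×2.77 + 0.43×1 + 0.46×2) = 2.6547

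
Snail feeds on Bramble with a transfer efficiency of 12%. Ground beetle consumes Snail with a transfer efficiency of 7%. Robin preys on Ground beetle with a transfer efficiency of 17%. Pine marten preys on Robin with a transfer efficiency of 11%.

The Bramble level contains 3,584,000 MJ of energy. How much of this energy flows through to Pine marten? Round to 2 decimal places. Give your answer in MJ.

Snail: 3584000 × 0.12 = 430080 MJ
Ground beetle: 430080 × 0.07 = 30105.6 MJ
Robin: 30105.6 × 0.17 = 5117.952 MJ
Pine marten: 5117.952 × 0.11 = 562.97472 MJ

562.97 MJ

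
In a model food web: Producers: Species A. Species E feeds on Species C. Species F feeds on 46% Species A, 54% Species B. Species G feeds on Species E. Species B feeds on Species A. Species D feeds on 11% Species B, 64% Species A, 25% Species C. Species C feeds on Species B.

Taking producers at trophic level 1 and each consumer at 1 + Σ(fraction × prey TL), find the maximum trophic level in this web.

5

Species B: 1 + 1 = 2
Species C: 1 + 2 = 3
Species D: 1 + (0.11×2 + 0.64×1 + 0.25×3) = 2.61
Species E: 1 + 3 = 4
Species F: 1 + (0.46×1 + 0.54×2) = 2.54
Species G: 1 + 4 = 5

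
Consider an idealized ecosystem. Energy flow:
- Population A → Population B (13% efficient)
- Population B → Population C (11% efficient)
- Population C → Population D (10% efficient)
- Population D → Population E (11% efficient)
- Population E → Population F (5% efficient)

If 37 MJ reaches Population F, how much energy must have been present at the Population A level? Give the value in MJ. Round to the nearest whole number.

4704387 MJ

Cumulative transfer efficiency: 0.13 × 0.11 × 0.1 × 0.11 × 0.05 = 0.000007865
Population A energy = 37 / 0.000007865 = 4704387 MJ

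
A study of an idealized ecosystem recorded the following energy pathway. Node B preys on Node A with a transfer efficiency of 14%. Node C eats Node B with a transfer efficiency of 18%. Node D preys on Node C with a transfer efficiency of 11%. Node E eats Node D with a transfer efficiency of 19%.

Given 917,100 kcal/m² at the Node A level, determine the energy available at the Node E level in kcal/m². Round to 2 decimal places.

483.02 kcal/m²

Node B: 917100 × 0.14 = 128394 kcal/m²
Node C: 128394 × 0.18 = 23110.92 kcal/m²
Node D: 23110.92 × 0.11 = 2542.2012 kcal/m²
Node E: 2542.2012 × 0.19 = 483.018228 kcal/m²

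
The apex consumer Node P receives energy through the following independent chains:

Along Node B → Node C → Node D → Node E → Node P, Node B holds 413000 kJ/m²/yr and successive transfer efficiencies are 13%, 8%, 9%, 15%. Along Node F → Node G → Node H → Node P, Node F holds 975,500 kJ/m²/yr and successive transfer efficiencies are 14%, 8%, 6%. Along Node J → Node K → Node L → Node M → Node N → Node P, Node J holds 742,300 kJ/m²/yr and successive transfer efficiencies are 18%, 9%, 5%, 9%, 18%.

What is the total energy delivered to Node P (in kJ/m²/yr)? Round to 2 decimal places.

723.26 kJ/m²/yr

Via Node B: 413000 × 0.13 × 0.08 × 0.09 × 0.15 = 57.9852 kJ/m²/yr
Via Node F: 975500 × 0.14 × 0.08 × 0.06 = 655.536 kJ/m²/yr
Via Node J: 742300 × 0.18 × 0.09 × 0.05 × 0.09 × 0.18 = 9.7404606 kJ/m²/yr
Total at Node P: 57.9852 + 655.536 + 9.7404606 = 723.2616606 kJ/m²/yr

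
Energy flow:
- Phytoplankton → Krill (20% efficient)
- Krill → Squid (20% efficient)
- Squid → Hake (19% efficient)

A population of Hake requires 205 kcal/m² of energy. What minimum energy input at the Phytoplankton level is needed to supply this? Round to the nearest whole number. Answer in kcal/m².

Cumulative transfer efficiency: 0.2 × 0.2 × 0.19 = 0.0076
Phytoplankton energy = 205 / 0.0076 = 26974 kcal/m²

26974 kcal/m²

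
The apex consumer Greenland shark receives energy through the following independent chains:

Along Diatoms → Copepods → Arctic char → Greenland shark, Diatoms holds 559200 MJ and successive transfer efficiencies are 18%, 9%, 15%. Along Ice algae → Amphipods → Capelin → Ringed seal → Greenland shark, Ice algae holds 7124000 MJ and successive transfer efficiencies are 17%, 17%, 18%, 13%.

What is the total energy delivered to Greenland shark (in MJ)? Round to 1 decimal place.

Via Diatoms: 559200 × 0.18 × 0.09 × 0.15 = 1358.856 MJ
Via Ice algae: 7124000 × 0.17 × 0.17 × 0.18 × 0.13 = 4817.67624 MJ
Total at Greenland shark: 1358.856 + 4817.67624 = 6176.53224 MJ

6176.5 MJ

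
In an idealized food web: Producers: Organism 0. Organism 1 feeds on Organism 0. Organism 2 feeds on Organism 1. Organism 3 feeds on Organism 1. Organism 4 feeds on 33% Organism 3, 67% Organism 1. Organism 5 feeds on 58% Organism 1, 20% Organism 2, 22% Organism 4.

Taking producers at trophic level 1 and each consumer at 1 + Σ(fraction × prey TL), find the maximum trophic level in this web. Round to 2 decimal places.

3.49

Organism 1: 1 + 1 = 2
Organism 2: 1 + 2 = 3
Organism 3: 1 + 2 = 3
Organism 4: 1 + (0.33×3 + 0.67×2) = 3.33
Organism 5: 1 + (0.58×2 + 0.2×3 + 0.22×3.33) = 3.4926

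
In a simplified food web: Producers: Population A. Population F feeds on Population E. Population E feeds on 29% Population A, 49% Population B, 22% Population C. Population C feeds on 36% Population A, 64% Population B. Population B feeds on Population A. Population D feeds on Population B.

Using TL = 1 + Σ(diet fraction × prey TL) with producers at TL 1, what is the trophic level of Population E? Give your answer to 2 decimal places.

2.85

Population B: 1 + 1 = 2
Population C: 1 + (0.36×1 + 0.64×2) = 2.64
Population D: 1 + 2 = 3
Population E: 1 + (0.29×1 + 0.49×2 + 0.22×2.64) = 2.8508
Population F: 1 + 2.8508 = 3.8508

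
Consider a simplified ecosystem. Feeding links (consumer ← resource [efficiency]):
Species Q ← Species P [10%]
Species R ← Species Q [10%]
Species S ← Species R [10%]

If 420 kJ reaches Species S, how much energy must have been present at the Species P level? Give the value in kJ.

Cumulative transfer efficiency: 0.1 × 0.1 × 0.1 = 0.001
Species P energy = 420 / 0.001 = 420000 kJ

420000 kJ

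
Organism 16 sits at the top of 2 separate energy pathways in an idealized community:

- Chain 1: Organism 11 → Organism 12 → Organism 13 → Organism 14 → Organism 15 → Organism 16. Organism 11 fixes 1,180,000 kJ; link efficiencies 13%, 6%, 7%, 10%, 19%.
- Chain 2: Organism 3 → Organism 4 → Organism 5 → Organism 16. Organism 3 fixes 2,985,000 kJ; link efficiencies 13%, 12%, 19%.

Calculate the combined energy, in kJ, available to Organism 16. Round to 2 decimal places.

Chain 1: 1180000 × 0.13 × 0.06 × 0.07 × 0.1 × 0.19 = 12.24132 kJ
Chain 2: 2985000 × 0.13 × 0.12 × 0.19 = 8847.54 kJ
Total at Organism 16: 12.24132 + 8847.54 = 8859.78132 kJ

8859.78 kJ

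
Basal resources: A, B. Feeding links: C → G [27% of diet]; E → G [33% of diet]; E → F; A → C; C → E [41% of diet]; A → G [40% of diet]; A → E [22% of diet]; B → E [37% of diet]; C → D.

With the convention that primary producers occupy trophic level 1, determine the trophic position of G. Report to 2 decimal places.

C: 1 + 1 = 2
D: 1 + 2 = 3
E: 1 + (0.22×1 + 0.37×1 + 0.41×2) = 2.41
F: 1 + 2.41 = 3.41
G: 1 + (0.33×2.41 + 0.27×2 + 0.4×1) = 2.7353

2.74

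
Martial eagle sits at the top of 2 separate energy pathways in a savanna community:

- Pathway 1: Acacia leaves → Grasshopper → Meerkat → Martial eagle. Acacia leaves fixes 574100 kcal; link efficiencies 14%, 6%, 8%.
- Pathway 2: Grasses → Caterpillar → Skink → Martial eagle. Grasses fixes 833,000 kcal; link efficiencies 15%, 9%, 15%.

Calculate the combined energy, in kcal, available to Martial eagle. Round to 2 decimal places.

Pathway 1: 574100 × 0.14 × 0.06 × 0.08 = 385.7952 kcal
Pathway 2: 833000 × 0.15 × 0.09 × 0.15 = 1686.825 kcal
Total at Martial eagle: 385.7952 + 1686.825 = 2072.6202 kcal

2072.62 kcal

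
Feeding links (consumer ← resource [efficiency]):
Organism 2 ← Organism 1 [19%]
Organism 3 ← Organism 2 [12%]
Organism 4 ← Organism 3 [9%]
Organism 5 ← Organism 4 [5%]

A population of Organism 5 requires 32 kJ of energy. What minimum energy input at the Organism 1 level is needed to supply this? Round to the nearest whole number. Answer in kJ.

311891 kJ

Cumulative transfer efficiency: 0.19 × 0.12 × 0.09 × 0.05 = 0.0001026
Organism 1 energy = 32 / 0.0001026 = 311891 kJ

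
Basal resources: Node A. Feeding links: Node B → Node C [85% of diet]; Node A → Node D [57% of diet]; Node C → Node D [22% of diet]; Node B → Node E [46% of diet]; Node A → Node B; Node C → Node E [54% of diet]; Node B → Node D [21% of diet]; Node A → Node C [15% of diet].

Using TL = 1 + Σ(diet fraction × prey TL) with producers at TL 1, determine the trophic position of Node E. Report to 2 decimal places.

3.46

Node B: 1 + 1 = 2
Node C: 1 + (0.15×1 + 0.85×2) = 2.85
Node D: 1 + (0.57×1 + 0.22×2.85 + 0.21×2) = 2.617
Node E: 1 + (0.46×2 + 0.54×2.85) = 3.459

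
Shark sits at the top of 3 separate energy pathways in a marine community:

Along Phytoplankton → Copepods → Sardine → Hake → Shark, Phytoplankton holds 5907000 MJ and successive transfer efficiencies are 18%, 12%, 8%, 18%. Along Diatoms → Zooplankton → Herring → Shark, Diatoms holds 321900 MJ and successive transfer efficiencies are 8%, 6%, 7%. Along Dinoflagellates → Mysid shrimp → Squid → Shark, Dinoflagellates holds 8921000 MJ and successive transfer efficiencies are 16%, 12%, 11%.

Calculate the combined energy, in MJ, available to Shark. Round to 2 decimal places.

Via Phytoplankton: 5907000 × 0.18 × 0.12 × 0.08 × 0.18 = 1837.31328 MJ
Via Diatoms: 321900 × 0.08 × 0.06 × 0.07 = 108.1584 MJ
Via Dinoflagellates: 8921000 × 0.16 × 0.12 × 0.11 = 18841.152 MJ
Total at Shark: 1837.31328 + 108.1584 + 18841.152 = 20786.62368 MJ

20786.62 MJ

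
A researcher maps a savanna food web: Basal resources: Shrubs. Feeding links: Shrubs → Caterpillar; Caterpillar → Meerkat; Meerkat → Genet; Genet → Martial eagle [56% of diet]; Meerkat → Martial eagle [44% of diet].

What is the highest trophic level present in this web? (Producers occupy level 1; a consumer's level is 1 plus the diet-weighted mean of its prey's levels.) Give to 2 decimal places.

Caterpillar: 1 + 1 = 2
Meerkat: 1 + 2 = 3
Genet: 1 + 3 = 4
Martial eagle: 1 + (0.56×4 + 0.44×3) = 4.56

4.56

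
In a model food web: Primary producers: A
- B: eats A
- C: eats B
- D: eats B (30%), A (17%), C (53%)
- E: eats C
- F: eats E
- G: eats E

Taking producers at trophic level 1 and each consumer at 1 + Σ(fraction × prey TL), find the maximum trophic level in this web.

B: 1 + 1 = 2
C: 1 + 2 = 3
D: 1 + (0.3×2 + 0.17×1 + 0.53×3) = 3.36
E: 1 + 3 = 4
F: 1 + 4 = 5
G: 1 + 4 = 5

5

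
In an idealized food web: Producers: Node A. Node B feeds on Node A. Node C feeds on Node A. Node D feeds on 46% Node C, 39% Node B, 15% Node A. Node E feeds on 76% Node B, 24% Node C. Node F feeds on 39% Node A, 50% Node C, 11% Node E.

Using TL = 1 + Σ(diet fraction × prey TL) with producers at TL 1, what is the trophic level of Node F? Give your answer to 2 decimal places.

Node B: 1 + 1 = 2
Node C: 1 + 1 = 2
Node D: 1 + (0.46×2 + 0.39×2 + 0.15×1) = 2.85
Node E: 1 + (0.76×2 + 0.24×2) = 3
Node F: 1 + (0.39×1 + 0.5×2 + 0.11×3) = 2.72

2.72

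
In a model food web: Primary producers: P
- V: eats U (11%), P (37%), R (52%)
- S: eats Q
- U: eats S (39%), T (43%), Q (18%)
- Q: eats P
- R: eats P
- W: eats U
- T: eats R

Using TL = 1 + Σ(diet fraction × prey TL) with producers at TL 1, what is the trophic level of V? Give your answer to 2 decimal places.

2.83

Q: 1 + 1 = 2
R: 1 + 1 = 2
S: 1 + 2 = 3
T: 1 + 2 = 3
U: 1 + (0.39×3 + 0.43×3 + 0.18×2) = 3.82
V: 1 + (0.11×3.82 + 0.37×1 + 0.52×2) = 2.8302
W: 1 + 3.82 = 4.82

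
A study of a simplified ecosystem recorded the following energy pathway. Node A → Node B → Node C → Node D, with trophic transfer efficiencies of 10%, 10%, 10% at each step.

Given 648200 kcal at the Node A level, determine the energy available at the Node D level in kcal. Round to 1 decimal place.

Node B: 648200 × 0.1 = 64820 kcal
Node C: 64820 × 0.1 = 6482 kcal
Node D: 6482 × 0.1 = 648.2 kcal

648.2 kcal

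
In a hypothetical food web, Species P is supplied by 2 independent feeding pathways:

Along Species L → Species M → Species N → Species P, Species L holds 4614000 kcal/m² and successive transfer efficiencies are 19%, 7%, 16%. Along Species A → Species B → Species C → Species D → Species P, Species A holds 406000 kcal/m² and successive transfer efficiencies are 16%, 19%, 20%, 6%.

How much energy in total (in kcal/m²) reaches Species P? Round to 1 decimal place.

Via Species L: 4614000 × 0.19 × 0.07 × 0.16 = 9818.592 kcal/m²
Via Species A: 406000 × 0.16 × 0.19 × 0.2 × 0.06 = 148.1088 kcal/m²
Total at Species P: 9818.592 + 148.1088 = 9966.7008 kcal/m²

9966.7 kcal/m²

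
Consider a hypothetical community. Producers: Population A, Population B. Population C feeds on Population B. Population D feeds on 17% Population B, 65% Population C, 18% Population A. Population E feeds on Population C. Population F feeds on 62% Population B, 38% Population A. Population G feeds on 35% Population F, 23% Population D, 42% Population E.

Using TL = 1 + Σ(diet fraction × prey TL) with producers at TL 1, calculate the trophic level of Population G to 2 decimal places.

Population C: 1 + 1 = 2
Population D: 1 + (0.17×1 + 0.65×2 + 0.18×1) = 2.65
Population E: 1 + 2 = 3
Population F: 1 + (0.62×1 + 0.38×1) = 2
Population G: 1 + (0.35×2 + 0.23×2.65 + 0.42×3) = 3.5695

3.57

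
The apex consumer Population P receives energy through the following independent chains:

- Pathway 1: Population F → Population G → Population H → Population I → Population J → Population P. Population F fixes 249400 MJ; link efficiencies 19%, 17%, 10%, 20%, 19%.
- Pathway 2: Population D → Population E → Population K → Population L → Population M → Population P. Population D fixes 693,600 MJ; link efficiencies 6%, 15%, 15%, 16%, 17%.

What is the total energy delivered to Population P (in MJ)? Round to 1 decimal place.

Pathway 1: 249400 × 0.19 × 0.17 × 0.1 × 0.2 × 0.19 = 30.611356 MJ
Pathway 2: 693600 × 0.06 × 0.15 × 0.15 × 0.16 × 0.17 = 25.468992 MJ
Total at Population P: 30.611356 + 25.468992 = 56.080348 MJ

56.1 MJ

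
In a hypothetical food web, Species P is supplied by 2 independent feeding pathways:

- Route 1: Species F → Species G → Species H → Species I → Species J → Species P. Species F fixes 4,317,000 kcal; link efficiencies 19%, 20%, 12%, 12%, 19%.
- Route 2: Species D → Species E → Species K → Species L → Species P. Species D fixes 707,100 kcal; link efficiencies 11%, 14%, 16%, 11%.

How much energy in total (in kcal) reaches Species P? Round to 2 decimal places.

640.48 kcal

Route 1: 4317000 × 0.19 × 0.2 × 0.12 × 0.12 × 0.19 = 448.829856 kcal
Route 2: 707100 × 0.11 × 0.14 × 0.16 × 0.11 = 191.652384 kcal
Total at Species P: 448.829856 + 191.652384 = 640.48224 kcal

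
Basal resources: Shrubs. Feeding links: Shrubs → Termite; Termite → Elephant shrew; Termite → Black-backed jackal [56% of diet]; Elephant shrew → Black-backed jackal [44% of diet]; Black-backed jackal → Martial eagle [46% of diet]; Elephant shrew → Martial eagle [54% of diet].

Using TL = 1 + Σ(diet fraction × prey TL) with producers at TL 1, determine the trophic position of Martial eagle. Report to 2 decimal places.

4.20

Termite: 1 + 1 = 2
Elephant shrew: 1 + 2 = 3
Black-backed jackal: 1 + (0.56×2 + 0.44×3) = 3.44
Martial eagle: 1 + (0.46×3.44 + 0.54×3) = 4.2024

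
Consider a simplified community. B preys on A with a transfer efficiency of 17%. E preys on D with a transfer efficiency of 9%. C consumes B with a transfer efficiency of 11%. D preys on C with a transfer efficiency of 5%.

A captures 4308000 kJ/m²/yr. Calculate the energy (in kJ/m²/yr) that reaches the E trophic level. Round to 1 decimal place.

B: 4308000 × 0.17 = 732360 kJ/m²/yr
C: 732360 × 0.11 = 80559.6 kJ/m²/yr
D: 80559.6 × 0.05 = 4027.98 kJ/m²/yr
E: 4027.98 × 0.09 = 362.5182 kJ/m²/yr

362.5 kJ/m²/yr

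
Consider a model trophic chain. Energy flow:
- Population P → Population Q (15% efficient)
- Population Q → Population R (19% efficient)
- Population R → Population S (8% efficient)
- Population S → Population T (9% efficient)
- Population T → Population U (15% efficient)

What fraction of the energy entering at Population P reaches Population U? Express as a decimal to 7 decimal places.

0.0000308

Product of link efficiencies: 0.15 × 0.19 × 0.08 × 0.09 × 0.15 = 0.00003078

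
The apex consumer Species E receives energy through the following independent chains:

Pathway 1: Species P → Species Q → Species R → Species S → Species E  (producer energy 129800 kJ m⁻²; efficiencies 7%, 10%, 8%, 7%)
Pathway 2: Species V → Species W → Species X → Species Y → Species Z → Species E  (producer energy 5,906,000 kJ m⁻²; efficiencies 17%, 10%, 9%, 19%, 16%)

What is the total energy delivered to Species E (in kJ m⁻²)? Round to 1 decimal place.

Pathway 1: 129800 × 0.07 × 0.1 × 0.08 × 0.07 = 5.08816 kJ m⁻²
Pathway 2: 5906000 × 0.17 × 0.1 × 0.09 × 0.19 × 0.16 = 274.699872 kJ m⁻²
Total at Species E: 5.08816 + 274.699872 = 279.788032 kJ m⁻²

279.8 kJ m⁻²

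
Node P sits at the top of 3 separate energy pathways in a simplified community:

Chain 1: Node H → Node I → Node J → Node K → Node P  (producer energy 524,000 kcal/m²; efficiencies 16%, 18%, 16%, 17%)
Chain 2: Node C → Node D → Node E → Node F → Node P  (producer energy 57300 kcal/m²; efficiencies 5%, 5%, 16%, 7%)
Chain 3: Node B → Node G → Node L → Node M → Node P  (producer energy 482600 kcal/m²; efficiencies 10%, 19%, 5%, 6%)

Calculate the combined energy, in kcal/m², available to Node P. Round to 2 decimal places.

439.59 kcal/m²

Chain 1: 524000 × 0.16 × 0.18 × 0.16 × 0.17 = 410.48064 kcal/m²
Chain 2: 57300 × 0.05 × 0.05 × 0.16 × 0.07 = 1.6044 kcal/m²
Chain 3: 482600 × 0.1 × 0.19 × 0.05 × 0.06 = 27.5082 kcal/m²
Total at Node P: 410.48064 + 1.6044 + 27.5082 = 439.59324 kcal/m²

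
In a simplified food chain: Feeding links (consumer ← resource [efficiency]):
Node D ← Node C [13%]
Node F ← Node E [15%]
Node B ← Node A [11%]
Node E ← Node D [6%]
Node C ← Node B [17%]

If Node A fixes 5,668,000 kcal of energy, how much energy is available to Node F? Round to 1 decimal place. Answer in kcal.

124.0 kcal

Node B: 5668000 × 0.11 = 623480 kcal
Node C: 623480 × 0.17 = 105991.6 kcal
Node D: 105991.6 × 0.13 = 13778.908 kcal
Node E: 13778.908 × 0.06 = 826.73448 kcal
Node F: 826.73448 × 0.15 = 124.010172 kcal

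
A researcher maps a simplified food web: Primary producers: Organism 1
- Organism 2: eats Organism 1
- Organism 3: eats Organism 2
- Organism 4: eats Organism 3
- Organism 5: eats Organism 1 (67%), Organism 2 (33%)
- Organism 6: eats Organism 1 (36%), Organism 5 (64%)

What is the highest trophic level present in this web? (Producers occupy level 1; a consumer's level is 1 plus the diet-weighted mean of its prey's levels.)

Organism 2: 1 + 1 = 2
Organism 3: 1 + 2 = 3
Organism 4: 1 + 3 = 4
Organism 5: 1 + (0.67×1 + 0.33×2) = 2.33
Organism 6: 1 + (0.36×1 + 0.64×2.33) = 2.8512

4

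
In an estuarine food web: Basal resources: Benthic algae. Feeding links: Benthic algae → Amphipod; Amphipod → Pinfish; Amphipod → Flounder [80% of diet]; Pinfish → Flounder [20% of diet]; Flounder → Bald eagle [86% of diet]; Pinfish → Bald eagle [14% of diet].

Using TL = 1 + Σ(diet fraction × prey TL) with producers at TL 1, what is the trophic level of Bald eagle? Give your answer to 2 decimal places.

Amphipod: 1 + 1 = 2
Pinfish: 1 + 2 = 3
Flounder: 1 + (0.8×2 + 0.2×3) = 3.2
Bald eagle: 1 + (0.86×3.2 + 0.14×3) = 4.172

4.17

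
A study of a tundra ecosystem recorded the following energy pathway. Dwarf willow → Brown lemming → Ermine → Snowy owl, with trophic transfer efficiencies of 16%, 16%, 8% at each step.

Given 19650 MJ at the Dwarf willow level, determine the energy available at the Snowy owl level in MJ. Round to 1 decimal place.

Brown lemming: 19650 × 0.16 = 3144 MJ
Ermine: 3144 × 0.16 = 503.04 MJ
Snowy owl: 503.04 × 0.08 = 40.2432 MJ

40.2 MJ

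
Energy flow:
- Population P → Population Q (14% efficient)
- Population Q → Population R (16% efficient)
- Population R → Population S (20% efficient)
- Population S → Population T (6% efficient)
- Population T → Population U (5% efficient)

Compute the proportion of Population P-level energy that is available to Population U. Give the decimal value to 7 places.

0.0000134

Product of link efficiencies: 0.14 × 0.16 × 0.2 × 0.06 × 0.05 = 0.00001344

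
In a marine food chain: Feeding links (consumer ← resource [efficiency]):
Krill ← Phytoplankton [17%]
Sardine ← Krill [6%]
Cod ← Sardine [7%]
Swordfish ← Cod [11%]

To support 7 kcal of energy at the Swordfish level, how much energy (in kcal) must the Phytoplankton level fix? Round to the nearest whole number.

Cumulative transfer efficiency: 0.17 × 0.06 × 0.07 × 0.11 = 0.00007854
Phytoplankton energy = 7 / 0.00007854 = 89127 kcal

89127 kcal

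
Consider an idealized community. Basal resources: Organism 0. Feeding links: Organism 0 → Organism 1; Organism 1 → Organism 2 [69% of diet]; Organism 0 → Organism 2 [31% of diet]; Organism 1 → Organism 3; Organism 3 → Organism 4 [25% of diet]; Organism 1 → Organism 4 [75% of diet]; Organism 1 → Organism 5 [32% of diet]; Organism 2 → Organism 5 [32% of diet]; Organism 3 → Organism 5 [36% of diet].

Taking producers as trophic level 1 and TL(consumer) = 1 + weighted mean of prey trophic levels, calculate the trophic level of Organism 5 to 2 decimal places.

Organism 1: 1 + 1 = 2
Organism 2: 1 + (0.69×2 + 0.31×1) = 2.69
Organism 3: 1 + 2 = 3
Organism 4: 1 + (0.25×3 + 0.75×2) = 3.25
Organism 5: 1 + (0.32×2 + 0.32×2.69 + 0.36×3) = 3.5808

3.58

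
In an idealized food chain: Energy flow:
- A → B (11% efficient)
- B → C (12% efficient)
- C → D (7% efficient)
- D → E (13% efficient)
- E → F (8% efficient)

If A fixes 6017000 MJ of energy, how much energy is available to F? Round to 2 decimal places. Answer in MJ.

57.82 MJ

B: 6017000 × 0.11 = 661870 MJ
C: 661870 × 0.12 = 79424.4 MJ
D: 79424.4 × 0.07 = 5559.708 MJ
E: 5559.708 × 0.13 = 722.76204 MJ
F: 722.76204 × 0.08 = 57.8209632 MJ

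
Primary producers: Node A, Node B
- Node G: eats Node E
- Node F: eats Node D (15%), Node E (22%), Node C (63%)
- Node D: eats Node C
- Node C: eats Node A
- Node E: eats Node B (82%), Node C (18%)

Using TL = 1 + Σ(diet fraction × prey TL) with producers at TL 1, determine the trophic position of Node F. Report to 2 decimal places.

3.19

Node C: 1 + 1 = 2
Node D: 1 + 2 = 3
Node E: 1 + (0.82×1 + 0.18×2) = 2.18
Node F: 1 + (0.15×3 + 0.22×2.18 + 0.63×2) = 3.1896
Node G: 1 + 2.18 = 3.18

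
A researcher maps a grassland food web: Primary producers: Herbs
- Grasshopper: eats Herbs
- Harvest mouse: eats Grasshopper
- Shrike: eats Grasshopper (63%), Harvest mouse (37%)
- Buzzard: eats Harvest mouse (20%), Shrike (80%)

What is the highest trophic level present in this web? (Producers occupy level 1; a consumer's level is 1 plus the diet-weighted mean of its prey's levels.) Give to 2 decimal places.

4.30

Grasshopper: 1 + 1 = 2
Harvest mouse: 1 + 2 = 3
Shrike: 1 + (0.63×2 + 0.37×3) = 3.37
Buzzard: 1 + (0.2×3 + 0.8×3.37) = 4.296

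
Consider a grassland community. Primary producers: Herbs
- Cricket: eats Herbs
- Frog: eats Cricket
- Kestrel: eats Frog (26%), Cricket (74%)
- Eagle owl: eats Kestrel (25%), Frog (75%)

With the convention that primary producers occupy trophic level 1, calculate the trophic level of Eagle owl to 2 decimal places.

4.07

Cricket: 1 + 1 = 2
Frog: 1 + 2 = 3
Kestrel: 1 + (0.26×3 + 0.74×2) = 3.26
Eagle owl: 1 + (0.25×3.26 + 0.75×3) = 4.065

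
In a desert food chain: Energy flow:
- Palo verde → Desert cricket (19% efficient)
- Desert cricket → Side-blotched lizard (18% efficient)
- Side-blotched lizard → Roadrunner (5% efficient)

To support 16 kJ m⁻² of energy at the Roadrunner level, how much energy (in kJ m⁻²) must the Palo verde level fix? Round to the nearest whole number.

9357 kJ m⁻²

Cumulative transfer efficiency: 0.19 × 0.18 × 0.05 = 0.00171
Palo verde energy = 16 / 0.00171 = 9357 kJ m⁻²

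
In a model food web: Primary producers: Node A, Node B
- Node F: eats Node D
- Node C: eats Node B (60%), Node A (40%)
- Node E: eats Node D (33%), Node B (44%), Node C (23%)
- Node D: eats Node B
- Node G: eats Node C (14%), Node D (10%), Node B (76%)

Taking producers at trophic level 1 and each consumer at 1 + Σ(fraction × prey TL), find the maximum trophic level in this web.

3

Node C: 1 + (0.6×1 + 0.4×1) = 2
Node D: 1 + 1 = 2
Node E: 1 + (0.33×2 + 0.44×1 + 0.23×2) = 2.56
Node F: 1 + 2 = 3
Node G: 1 + (0.14×2 + 0.1×2 + 0.76×1) = 2.24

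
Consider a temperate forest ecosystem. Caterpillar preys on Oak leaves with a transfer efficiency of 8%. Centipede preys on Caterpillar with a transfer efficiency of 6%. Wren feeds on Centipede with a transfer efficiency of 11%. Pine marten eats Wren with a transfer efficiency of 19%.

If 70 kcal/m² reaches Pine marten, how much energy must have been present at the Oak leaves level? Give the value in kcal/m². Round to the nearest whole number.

Cumulative transfer efficiency: 0.08 × 0.06 × 0.11 × 0.19 = 0.00010032
Oak leaves energy = 70 / 0.00010032 = 697767 kcal/m²

697767 kcal/m²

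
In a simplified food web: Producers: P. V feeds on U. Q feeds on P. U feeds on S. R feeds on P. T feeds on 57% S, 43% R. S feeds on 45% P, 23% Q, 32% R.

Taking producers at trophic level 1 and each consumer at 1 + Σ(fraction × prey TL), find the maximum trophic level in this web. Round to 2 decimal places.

Q: 1 + 1 = 2
R: 1 + 1 = 2
S: 1 + (0.45×1 + 0.23×2 + 0.32×2) = 2.55
T: 1 + (0.57×2.55 + 0.43×2) = 3.3135
U: 1 + 2.55 = 3.55
V: 1 + 3.55 = 4.55

4.55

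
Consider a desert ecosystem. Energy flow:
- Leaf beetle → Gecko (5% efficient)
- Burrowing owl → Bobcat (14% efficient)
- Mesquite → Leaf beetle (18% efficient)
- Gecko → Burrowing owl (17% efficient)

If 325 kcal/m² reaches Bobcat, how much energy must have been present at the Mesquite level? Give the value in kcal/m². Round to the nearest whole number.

Cumulative transfer efficiency: 0.18 × 0.05 × 0.17 × 0.14 = 0.0002142
Mesquite energy = 325 / 0.0002142 = 1517274 kcal/m²

1517274 kcal/m²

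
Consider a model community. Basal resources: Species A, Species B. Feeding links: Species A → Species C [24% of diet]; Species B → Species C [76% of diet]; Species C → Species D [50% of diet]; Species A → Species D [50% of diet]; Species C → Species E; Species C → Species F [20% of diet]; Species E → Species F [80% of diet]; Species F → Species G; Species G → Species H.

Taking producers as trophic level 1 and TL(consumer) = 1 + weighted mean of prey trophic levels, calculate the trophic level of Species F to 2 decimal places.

3.80

Species C: 1 + (0.24×1 + 0.76×1) = 2
Species D: 1 + (0.5×2 + 0.5×1) = 2.5
Species E: 1 + 2 = 3
Species F: 1 + (0.2×2 + 0.8×3) = 3.8
Species G: 1 + 3.8 = 4.8
Species H: 1 + 4.8 = 5.8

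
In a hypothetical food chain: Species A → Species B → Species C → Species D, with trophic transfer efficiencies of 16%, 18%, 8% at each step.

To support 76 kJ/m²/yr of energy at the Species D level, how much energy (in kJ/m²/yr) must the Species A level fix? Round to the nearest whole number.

Cumulative transfer efficiency: 0.16 × 0.18 × 0.08 = 0.002304
Species A energy = 76 / 0.002304 = 32986 kJ/m²/yr

32986 kJ/m²/yr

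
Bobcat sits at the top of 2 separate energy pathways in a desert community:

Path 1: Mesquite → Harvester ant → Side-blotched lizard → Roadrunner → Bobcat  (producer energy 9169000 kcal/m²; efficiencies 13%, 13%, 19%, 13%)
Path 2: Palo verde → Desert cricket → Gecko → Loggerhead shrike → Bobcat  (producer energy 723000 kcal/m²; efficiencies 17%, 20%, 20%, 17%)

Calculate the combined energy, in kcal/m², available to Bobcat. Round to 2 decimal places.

4663.20 kcal/m²

Path 1: 9169000 × 0.13 × 0.13 × 0.19 × 0.13 = 3827.41567 kcal/m²
Path 2: 723000 × 0.17 × 0.2 × 0.2 × 0.17 = 835.788 kcal/m²
Total at Bobcat: 3827.41567 + 835.788 = 4663.20367 kcal/m²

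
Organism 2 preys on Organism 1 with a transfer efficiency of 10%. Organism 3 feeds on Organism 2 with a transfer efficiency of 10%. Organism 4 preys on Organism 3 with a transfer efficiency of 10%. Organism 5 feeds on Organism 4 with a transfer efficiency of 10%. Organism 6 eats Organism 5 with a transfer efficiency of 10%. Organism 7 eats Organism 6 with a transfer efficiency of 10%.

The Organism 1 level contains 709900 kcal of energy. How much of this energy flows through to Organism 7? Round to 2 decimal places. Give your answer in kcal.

Organism 2: 709900 × 0.1 = 70990 kcal
Organism 3: 70990 × 0.1 = 7099 kcal
Organism 4: 7099 × 0.1 = 709.9 kcal
Organism 5: 709.9 × 0.1 = 70.99 kcal
Organism 6: 70.99 × 0.1 = 7.099 kcal
Organism 7: 7.099 × 0.1 = 0.7099 kcal

0.71 kcal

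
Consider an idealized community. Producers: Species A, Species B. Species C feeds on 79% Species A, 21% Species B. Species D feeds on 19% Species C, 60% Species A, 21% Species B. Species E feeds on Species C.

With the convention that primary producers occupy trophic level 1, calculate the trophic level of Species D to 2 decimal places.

Species C: 1 + (0.79×1 + 0.21×1) = 2
Species D: 1 + (0.19×2 + 0.6×1 + 0.21×1) = 2.19
Species E: 1 + 2 = 3

2.19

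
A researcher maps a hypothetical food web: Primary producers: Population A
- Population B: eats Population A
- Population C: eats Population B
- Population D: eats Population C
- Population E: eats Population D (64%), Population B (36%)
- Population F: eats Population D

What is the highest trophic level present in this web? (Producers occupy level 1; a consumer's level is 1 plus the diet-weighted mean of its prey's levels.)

Population B: 1 + 1 = 2
Population C: 1 + 2 = 3
Population D: 1 + 3 = 4
Population E: 1 + (0.64×4 + 0.36×2) = 4.28
Population F: 1 + 4 = 5

5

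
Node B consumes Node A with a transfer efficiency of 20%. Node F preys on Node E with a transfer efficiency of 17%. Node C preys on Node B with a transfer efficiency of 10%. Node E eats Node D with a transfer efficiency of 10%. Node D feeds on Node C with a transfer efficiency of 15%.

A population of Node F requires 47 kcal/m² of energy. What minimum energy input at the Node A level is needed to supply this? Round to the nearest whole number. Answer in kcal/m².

921569 kcal/m²

Cumulative transfer efficiency: 0.2 × 0.1 × 0.15 × 0.1 × 0.17 = 0.000051
Node A energy = 47 / 0.000051 = 921569 kcal/m²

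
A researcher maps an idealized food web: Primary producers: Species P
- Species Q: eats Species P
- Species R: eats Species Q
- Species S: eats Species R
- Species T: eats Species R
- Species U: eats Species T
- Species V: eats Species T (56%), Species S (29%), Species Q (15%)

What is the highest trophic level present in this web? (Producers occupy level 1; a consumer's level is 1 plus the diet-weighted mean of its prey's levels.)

5

Species Q: 1 + 1 = 2
Species R: 1 + 2 = 3
Species S: 1 + 3 = 4
Species T: 1 + 3 = 4
Species U: 1 + 4 = 5
Species V: 1 + (0.56×4 + 0.29×4 + 0.15×2) = 4.7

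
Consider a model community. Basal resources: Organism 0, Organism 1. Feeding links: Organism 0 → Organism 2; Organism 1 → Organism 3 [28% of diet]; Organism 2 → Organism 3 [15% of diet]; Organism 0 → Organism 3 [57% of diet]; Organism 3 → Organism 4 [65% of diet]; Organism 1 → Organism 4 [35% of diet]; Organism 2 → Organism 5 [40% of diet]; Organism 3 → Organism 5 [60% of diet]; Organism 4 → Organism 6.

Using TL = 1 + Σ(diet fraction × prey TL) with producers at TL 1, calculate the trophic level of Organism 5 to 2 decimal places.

3.09

Organism 2: 1 + 1 = 2
Organism 3: 1 + (0.28×1 + 0.15×2 + 0.57×1) = 2.15
Organism 4: 1 + (0.65×2.15 + 0.35×1) = 2.7475
Organism 5: 1 + (0.4×2 + 0.6×2.15) = 3.09
Organism 6: 1 + 2.7475 = 3.7475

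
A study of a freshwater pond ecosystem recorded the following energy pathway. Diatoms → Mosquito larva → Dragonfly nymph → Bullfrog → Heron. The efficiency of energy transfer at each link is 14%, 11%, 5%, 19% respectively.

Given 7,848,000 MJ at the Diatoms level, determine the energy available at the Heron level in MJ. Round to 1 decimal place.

Mosquito larva: 7848000 × 0.14 = 1098720 MJ
Dragonfly nymph: 1098720 × 0.11 = 120859.2 MJ
Bullfrog: 120859.2 × 0.05 = 6042.96 MJ
Heron: 6042.96 × 0.19 = 1148.1624 MJ

1148.2 MJ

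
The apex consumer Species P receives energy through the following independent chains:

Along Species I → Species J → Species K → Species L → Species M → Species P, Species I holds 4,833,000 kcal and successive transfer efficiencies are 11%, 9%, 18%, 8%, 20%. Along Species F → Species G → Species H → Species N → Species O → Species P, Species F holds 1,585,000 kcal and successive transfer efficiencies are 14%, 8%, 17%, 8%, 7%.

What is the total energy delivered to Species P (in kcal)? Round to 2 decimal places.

154.70 kcal

Via Species I: 4833000 × 0.11 × 0.09 × 0.18 × 0.08 × 0.2 = 137.798496 kcal
Via Species F: 1585000 × 0.14 × 0.08 × 0.17 × 0.08 × 0.07 = 16.899904 kcal
Total at Species P: 137.798496 + 16.899904 = 154.6984 kcal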